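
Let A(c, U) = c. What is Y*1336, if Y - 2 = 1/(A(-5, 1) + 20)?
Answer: 41416/15 ≈ 2761.1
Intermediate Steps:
Y = 31/15 (Y = 2 + 1/(-5 + 20) = 2 + 1/15 = 31/15 ≈ 2.0667)
Y*1336 = (31/15)*1336 = 41416/15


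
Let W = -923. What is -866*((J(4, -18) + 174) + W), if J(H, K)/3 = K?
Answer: 695398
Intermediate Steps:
J(H, K) = 3*K
-866*((J(4, -18) + 174) + W) = -866*((3*(-18) + 174) - 923) = -866*((-54 + 174) - 923) = -866*(120 - 923) = -866*(-803) = 695398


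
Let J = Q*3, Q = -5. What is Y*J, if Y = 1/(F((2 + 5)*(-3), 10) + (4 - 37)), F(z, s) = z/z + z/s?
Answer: 150/341 ≈ 0.43988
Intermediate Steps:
F(z, s) = 1 + z/s
J = -15 (J = -5*3 = -15)
Y = -10/341 (Y = 1/((10 + (2 + 5)*(-3))/10 + (4 - 37)) = 1/((10 + 7*(-3))/10 - 33) = 1/((10 - 21)/10 - 33) = 1/((1/10)*(-11) - 33) = 1/(-11/10 - 33) = 1/(-341/10) = -10/341 ≈ -0.029326)
Y*J = -10/341*(-15) = 150/341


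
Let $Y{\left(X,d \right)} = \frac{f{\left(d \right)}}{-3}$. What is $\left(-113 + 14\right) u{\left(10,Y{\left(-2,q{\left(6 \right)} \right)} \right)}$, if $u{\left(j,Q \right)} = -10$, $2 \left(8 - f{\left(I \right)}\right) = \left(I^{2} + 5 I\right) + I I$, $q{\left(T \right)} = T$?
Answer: $990$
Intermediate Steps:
$f{\left(I \right)} = 8 - I^{2} - \frac{5 I}{2}$ ($f{\left(I \right)} = 8 - \frac{\left(I^{2} + 5 I\right) + I I}{2} = 8 - \frac{\left(I^{2} + 5 I\right) + I^{2}}{2} = 8 - \frac{2 I^{2} + 5 I}{2} = 8 - \left(I^{2} + \frac{5 I}{2}\right) = 8 - I^{2} - \frac{5 I}{2}$)
$Y{\left(X,d \right)} = - \frac{8}{3} + \frac{d^{2}}{3} + \frac{5 d}{6}$ ($Y{\left(X,d \right)} = \frac{8 - d^{2} - \frac{5 d}{2}}{-3} = \left(8 - d^{2} - \frac{5 d}{2}\right) \left(- \frac{1}{3}\right) = - \frac{8}{3} + \frac{d^{2}}{3} + \frac{5 d}{6}$)
$\left(-113 + 14\right) u{\left(10,Y{\left(-2,q{\left(6 \right)} \right)} \right)} = \left(-113 + 14\right) \left(-10\right) = \left(-99\right) \left(-10\right) = 990$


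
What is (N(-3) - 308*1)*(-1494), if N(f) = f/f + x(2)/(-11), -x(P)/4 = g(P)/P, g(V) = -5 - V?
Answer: 5066154/11 ≈ 4.6056e+5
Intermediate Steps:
x(P) = -4*(-5 - P)/P
N(f) = -3/11 (N(f) = f/f + (4 + 20/2)/(-11) = 1 + (4 + 20*(½))*(-1/11) = 1 + (4 + 10)*(-1/11) = 1 + 14*(-1/11) = 1 - 14/11 = -3/11)
(N(-3) - 308*1)*(-1494) = (-3/11 - 308*1)*(-1494) = (-3/11 - 308)*(-1494) = -3391/11*(-1494) = 5066154/11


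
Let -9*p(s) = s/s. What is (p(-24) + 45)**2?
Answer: 163216/81 ≈ 2015.0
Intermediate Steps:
p(s) = -1/9 (p(s) = -s/(9*s) = -1/9*1 = -1/9)
(p(-24) + 45)**2 = (-1/9 + 45)**2 = (404/9)**2 = 163216/81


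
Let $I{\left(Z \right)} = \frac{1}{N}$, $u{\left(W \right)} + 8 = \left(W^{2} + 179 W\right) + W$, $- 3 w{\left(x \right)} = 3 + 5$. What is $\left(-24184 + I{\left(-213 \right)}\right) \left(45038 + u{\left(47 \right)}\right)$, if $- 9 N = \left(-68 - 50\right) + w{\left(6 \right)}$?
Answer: $- \frac{487621407119}{362} \approx -1.347 \cdot 10^{9}$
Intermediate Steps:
$w{\left(x \right)} = - \frac{8}{3}$ ($w{\left(x \right)} = - \frac{3 + 5}{3} = \left(- \frac{1}{3}\right) 8 = - \frac{8}{3}$)
$u{\left(W \right)} = -8 + W^{2} + 180 W$ ($u{\left(W \right)} = -8 + \left(\left(W^{2} + 179 W\right) + W\right) = -8 + \left(W^{2} + 180 W\right) = -8 + W^{2} + 180 W$)
$N = \frac{362}{27}$ ($N = - \frac{\left(-68 - 50\right) - \frac{8}{3}}{9} = - \frac{-118 - \frac{8}{3}}{9} = \left(- \frac{1}{9}\right) \left(- \frac{362}{3}\right) = \frac{362}{27} \approx 13.407$)
$I{\left(Z \right)} = \frac{27}{362}$ ($I{\left(Z \right)} = \frac{1}{\frac{362}{27}} = \frac{27}{362}$)
$\left(-24184 + I{\left(-213 \right)}\right) \left(45038 + u{\left(47 \right)}\right) = \left(-24184 + \frac{27}{362}\right) \left(45038 + \left(-8 + 47^{2} + 180 \cdot 47\right)\right) = - \frac{8754581 \left(45038 + \left(-8 + 2209 + 8460\right)\right)}{362} = - \frac{8754581 \left(45038 + 10661\right)}{362} = \left(- \frac{8754581}{362}\right) 55699 = - \frac{487621407119}{362}$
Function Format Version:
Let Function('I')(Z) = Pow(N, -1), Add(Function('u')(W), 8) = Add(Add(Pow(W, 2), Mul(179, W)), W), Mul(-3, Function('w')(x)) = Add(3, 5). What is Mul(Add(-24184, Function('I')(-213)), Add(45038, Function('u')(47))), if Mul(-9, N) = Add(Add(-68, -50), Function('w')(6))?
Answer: Rational(-487621407119, 362) ≈ -1.3470e+9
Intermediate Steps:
Function('w')(x) = Rational(-8, 3) (Function('w')(x) = Mul(Rational(-1, 3), Add(3, 5)) = Mul(Rational(-1, 3), 8) = Rational(-8, 3))
Function('u')(W) = Add(-8, Pow(W, 2), Mul(180, W)) (Function('u')(W) = Add(-8, Add(Add(Pow(W, 2), Mul(179, W)), W)) = Add(-8, Add(Pow(W, 2), Mul(180, W))) = Add(-8, Pow(W, 2), Mul(180, W)))
N = Rational(362, 27) (N = Mul(Rational(-1, 9), Add(Add(-68, -50), Rational(-8, 3))) = Mul(Rational(-1, 9), Add(-118, Rational(-8, 3))) = Mul(Rational(-1, 9), Rational(-362, 3)) = Rational(362, 27) ≈ 13.407)
Function('I')(Z) = Rational(27, 362) (Function('I')(Z) = Pow(Rational(362, 27), -1) = Rational(27, 362))
Mul(Add(-24184, Function('I')(-213)), Add(45038, Function('u')(47))) = Mul(Add(-24184, Rational(27, 362)), Add(45038, Add(-8, Pow(47, 2), Mul(180, 47)))) = Mul(Rational(-8754581, 362), Add(45038, Add(-8, 2209, 8460))) = Mul(Rational(-8754581, 362), Add(45038, 10661)) = Mul(Rational(-8754581, 362), 55699) = Rational(-487621407119, 362)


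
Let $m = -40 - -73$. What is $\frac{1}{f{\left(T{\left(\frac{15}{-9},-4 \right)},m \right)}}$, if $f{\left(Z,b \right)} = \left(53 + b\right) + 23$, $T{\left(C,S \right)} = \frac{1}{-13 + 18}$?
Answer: $\frac{1}{109} \approx 0.0091743$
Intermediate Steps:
$T{\left(C,S \right)} = \frac{1}{5}$
$m = 33$ ($m = -40 + 73 = 33$)
$f{\left(Z,b \right)} = 76 + b$
$\frac{1}{f{\left(T{\left(\frac{15}{-9},-4 \right)},m \right)}} = \frac{1}{76 + 33} = \frac{1}{109}$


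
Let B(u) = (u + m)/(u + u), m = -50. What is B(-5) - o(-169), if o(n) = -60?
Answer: 131/2 ≈ 65.500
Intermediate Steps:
B(u) = (-50 + u)/(2*u) (B(u) = (u - 50)/(u + u) = (-50 + u)/((2*u)) = (-50 + u)*(1/(2*u)) = (-50 + u)/(2*u))
B(-5) - o(-169) = (1/2)*(-50 - 5)/(-5) - 1*(-60) = (1/2)*(-1/5)*(-55) + 60 = 11/2 + 60 = 131/2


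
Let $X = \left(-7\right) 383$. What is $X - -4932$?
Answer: $2251$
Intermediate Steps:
$X = -2681$
$X - -4932 = -2681 - -4932 = -2681 + 4932 = 2251$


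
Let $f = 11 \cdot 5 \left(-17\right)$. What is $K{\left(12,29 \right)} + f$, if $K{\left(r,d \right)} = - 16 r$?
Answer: $-1127$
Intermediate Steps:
$f = -935$ ($f = 55 \left(-17\right) = -935$)
$K{\left(12,29 \right)} + f = \left(-16\right) 12 - 935 = -192 - 935 = -1127$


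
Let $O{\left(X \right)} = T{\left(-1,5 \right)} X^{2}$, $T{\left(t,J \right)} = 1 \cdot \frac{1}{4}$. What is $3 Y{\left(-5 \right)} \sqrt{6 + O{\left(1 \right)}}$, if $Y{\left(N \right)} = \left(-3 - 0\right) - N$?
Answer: $15$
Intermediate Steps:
$T{\left(t,J \right)} = \frac{1}{4}$ ($T{\left(t,J \right)} = 1 \cdot \frac{1}{4} = \frac{1}{4}$)
$Y{\left(N \right)} = -3 - N$ ($Y{\left(N \right)} = \left(-3 + 0\right) - N = -3 - N$)
$O{\left(X \right)} = \frac{X^{2}}{4}$
$3 Y{\left(-5 \right)} \sqrt{6 + O{\left(1 \right)}} = 3 \left(-3 - -5\right) \sqrt{6 + \frac{1^{2}}{4}} = 3 \left(-3 + 5\right) \sqrt{6 + \frac{1}{4} \cdot 1} = 3 \cdot 2 \sqrt{6 + \frac{1}{4}} = 6 \sqrt{\frac{25}{4}} = 6 \cdot \frac{5}{2} = 15$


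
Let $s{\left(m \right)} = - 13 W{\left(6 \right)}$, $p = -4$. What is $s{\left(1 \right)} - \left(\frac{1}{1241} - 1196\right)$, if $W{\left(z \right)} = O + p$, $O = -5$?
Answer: $\frac{1629432}{1241} \approx 1313.0$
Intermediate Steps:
$W{\left(z \right)} = -9$ ($W{\left(z \right)} = -5 - 4 = -9$)
$s{\left(m \right)} = 117$ ($s{\left(m \right)} = \left(-13\right) \left(-9\right) = 117$)
$s{\left(1 \right)} - \left(\frac{1}{1241} - 1196\right) = 117 - \left(\frac{1}{1241} - 1196\right) = 117 - - \frac{1484235}{1241} = 117 + \frac{1484235}{1241} = \frac{1629432}{1241}$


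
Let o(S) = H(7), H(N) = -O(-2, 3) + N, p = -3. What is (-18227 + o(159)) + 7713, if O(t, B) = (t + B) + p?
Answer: -10505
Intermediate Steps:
O(t, B) = -3 + B + t (O(t, B) = (t + B) - 3 = (B + t) - 3 = -3 + B + t)
H(N) = 2 + N (H(N) = -(-3 + 3 - 2) + N = -1*(-2) + N = 2 + N)
o(S) = 9 (o(S) = 2 + 7 = 9)
(-18227 + o(159)) + 7713 = (-18227 + 9) + 7713 = -18218 + 7713 = -10505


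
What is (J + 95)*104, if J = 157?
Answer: 26208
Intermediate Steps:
(J + 95)*104 = (157 + 95)*104 = 252*104 = 26208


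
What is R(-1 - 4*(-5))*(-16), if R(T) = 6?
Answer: -96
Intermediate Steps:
R(-1 - 4*(-5))*(-16) = 6*(-16) = -96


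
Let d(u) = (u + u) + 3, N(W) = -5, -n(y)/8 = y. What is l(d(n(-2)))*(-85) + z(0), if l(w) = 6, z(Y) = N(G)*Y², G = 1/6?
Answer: -510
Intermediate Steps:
G = ⅙ ≈ 0.16667
n(y) = -8*y
z(Y) = -5*Y²
d(u) = 3 + 2*u (d(u) = 2*u + 3 = 3 + 2*u)
l(d(n(-2)))*(-85) + z(0) = 6*(-85) - 5*0² = -510 - 5*0 = -510 + 0 = -510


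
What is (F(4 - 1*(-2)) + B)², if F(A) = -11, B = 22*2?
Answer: 1089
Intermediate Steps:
B = 44
(F(4 - 1*(-2)) + B)² = (-11 + 44)² = 33² = 1089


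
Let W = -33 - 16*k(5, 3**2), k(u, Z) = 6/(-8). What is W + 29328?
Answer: 29307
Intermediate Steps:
k(u, Z) = -3/4 (k(u, Z) = 6*(-1/8) = -3/4)
W = -21 (W = -33 - 16*(-3/4) = -33 + 12 = -21)
W + 29328 = -21 + 29328 = 29307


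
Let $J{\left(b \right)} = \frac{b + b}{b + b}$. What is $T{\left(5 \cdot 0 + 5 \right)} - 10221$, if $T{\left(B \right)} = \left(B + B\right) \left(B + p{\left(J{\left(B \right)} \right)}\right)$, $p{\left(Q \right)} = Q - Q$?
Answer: $-10171$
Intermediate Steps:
$J{\left(b \right)} = 1$ ($J{\left(b \right)} = \frac{2 b}{2 b} = 2 b \frac{1}{2 b} = 1$)
$p{\left(Q \right)} = 0$
$T{\left(B \right)} = 2 B^{2}$ ($T{\left(B \right)} = \left(B + B\right) \left(B + 0\right) = 2 B B = 2 B^{2}$)
$T{\left(5 \cdot 0 + 5 \right)} - 10221 = 2 \left(5 \cdot 0 + 5\right)^{2} - 10221 = 2 \left(0 + 5\right)^{2} - 10221 = 2 \cdot 5^{2} - 10221 = 2 \cdot 25 - 10221 = 50 - 10221 = -10171$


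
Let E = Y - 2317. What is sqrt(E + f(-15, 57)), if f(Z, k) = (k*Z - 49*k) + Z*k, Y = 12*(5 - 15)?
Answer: 2*I*sqrt(1735) ≈ 83.307*I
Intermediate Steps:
Y = -120 (Y = 12*(-10) = -120)
f(Z, k) = -49*k + 2*Z*k (f(Z, k) = (Z*k - 49*k) + Z*k = (-49*k + Z*k) + Z*k = -49*k + 2*Z*k)
E = -2437 (E = -120 - 2317 = -2437)
sqrt(E + f(-15, 57)) = sqrt(-2437 + 57*(-49 + 2*(-15))) = sqrt(-2437 + 57*(-49 - 30)) = sqrt(-2437 + 57*(-79)) = sqrt(-2437 - 4503) = sqrt(-6940) = 2*I*sqrt(1735)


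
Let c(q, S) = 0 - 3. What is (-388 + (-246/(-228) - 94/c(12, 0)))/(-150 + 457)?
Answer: -40537/34998 ≈ -1.1583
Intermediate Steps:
c(q, S) = -3
(-388 + (-246/(-228) - 94/c(12, 0)))/(-150 + 457) = (-388 + (-246/(-228) - 94/(-3)))/(-150 + 457) = (-388 + (-246*(-1/228) - 94*(-⅓)))/307 = (-388 + (41/38 + 94/3))*(1/307) = (-388 + 3695/114)*(1/307) = -40537/114*1/307 = -40537/34998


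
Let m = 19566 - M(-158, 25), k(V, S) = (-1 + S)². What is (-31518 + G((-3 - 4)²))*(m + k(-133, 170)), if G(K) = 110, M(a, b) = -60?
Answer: -1513457296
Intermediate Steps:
m = 19626 (m = 19566 - 1*(-60) = 19566 + 60 = 19626)
(-31518 + G((-3 - 4)²))*(m + k(-133, 170)) = (-31518 + 110)*(19626 + (-1 + 170)²) = -31408*(19626 + 169²) = -31408*(19626 + 28561) = -31408*48187 = -1513457296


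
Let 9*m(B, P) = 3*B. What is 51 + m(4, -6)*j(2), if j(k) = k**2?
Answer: 169/3 ≈ 56.333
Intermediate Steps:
m(B, P) = B/3 (m(B, P) = (3*B)/9 = B/3)
51 + m(4, -6)*j(2) = 51 + ((1/3)*4)*2**2 = 51 + (4/3)*4 = 51 + 16/3 = 169/3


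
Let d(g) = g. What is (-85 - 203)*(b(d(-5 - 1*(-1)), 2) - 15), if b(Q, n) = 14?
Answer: 288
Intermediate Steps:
(-85 - 203)*(b(d(-5 - 1*(-1)), 2) - 15) = (-85 - 203)*(14 - 15) = -288*(-1) = 288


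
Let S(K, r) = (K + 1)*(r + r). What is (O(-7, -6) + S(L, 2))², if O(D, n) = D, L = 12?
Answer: 2025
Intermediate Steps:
S(K, r) = 2*r*(1 + K) (S(K, r) = (1 + K)*(2*r) = 2*r*(1 + K))
(O(-7, -6) + S(L, 2))² = (-7 + 2*2*(1 + 12))² = (-7 + 2*2*13)² = (-7 + 52)² = 45² = 2025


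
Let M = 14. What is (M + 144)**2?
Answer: 24964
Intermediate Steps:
(M + 144)**2 = (14 + 144)**2 = 158**2 = 24964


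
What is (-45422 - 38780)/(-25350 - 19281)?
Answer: 84202/44631 ≈ 1.8866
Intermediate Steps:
(-45422 - 38780)/(-25350 - 19281) = -84202/(-44631) = -84202*(-1/44631) = 84202/44631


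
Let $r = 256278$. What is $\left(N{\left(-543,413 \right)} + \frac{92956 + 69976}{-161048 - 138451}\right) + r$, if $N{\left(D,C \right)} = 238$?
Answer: $\frac{76826122552}{299499} \approx 2.5652 \cdot 10^{5}$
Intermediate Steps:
$\left(N{\left(-543,413 \right)} + \frac{92956 + 69976}{-161048 - 138451}\right) + r = \left(238 + \frac{92956 + 69976}{-161048 - 138451}\right) + 256278 = \left(238 + \frac{162932}{-299499}\right) + 256278 = \left(238 + 162932 \left(- \frac{1}{299499}\right)\right) + 256278 = \left(238 - \frac{162932}{299499}\right) + 256278 = \frac{71117830}{299499} + 256278 = \frac{76826122552}{299499}$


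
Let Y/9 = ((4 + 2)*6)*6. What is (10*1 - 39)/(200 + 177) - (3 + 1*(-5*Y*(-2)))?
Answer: -252760/13 ≈ -19443.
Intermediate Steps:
Y = 1944 (Y = 9*(((4 + 2)*6)*6) = 9*((6*6)*6) = 9*(36*6) = 9*216 = 1944)
(10*1 - 39)/(200 + 177) - (3 + 1*(-5*Y*(-2))) = (10*1 - 39)/(200 + 177) - (3 + 1*(-5*1944*(-2))) = (10 - 39)/377 - (3 + 1*(-9720*(-2))) = -29*1/377 - (3 + 1*19440) = -1/13 - (3 + 19440) = -1/13 - 1*19443 = -1/13 - 19443 = -252760/13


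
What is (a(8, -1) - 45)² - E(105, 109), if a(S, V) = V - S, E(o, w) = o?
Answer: 2811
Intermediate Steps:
(a(8, -1) - 45)² - E(105, 109) = ((-1 - 1*8) - 45)² - 1*105 = ((-1 - 8) - 45)² - 105 = (-9 - 45)² - 105 = (-54)² - 105 = 2916 - 105 = 2811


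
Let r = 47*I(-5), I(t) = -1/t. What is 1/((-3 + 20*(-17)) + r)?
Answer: -5/1668 ≈ -0.0029976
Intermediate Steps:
r = 47/5 (r = 47*(-1/(-5)) = 47*(-1*(-⅕)) = 47*(⅕) = 47/5 ≈ 9.4000)
1/((-3 + 20*(-17)) + r) = 1/((-3 + 20*(-17)) + 47/5) = 1/((-3 - 340) + 47/5) = 1/(-343 + 47/5) = 1/(-1668/5) = -5/1668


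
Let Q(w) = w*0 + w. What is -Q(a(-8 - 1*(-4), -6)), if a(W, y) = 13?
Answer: -13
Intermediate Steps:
Q(w) = w (Q(w) = 0 + w = w)
-Q(a(-8 - 1*(-4), -6)) = -1*13 = -13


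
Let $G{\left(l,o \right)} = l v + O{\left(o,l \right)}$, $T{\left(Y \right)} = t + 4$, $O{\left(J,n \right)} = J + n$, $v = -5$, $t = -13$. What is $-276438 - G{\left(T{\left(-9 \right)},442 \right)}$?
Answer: $-276916$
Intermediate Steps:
$T{\left(Y \right)} = -9$ ($T{\left(Y \right)} = -13 + 4 = -9$)
$G{\left(l,o \right)} = o - 4 l$ ($G{\left(l,o \right)} = l \left(-5\right) + \left(o + l\right) = - 5 l + \left(l + o\right) = o - 4 l$)
$-276438 - G{\left(T{\left(-9 \right)},442 \right)} = -276438 - \left(442 - -36\right) = -276438 - \left(442 + 36\right) = -276438 - 478 = -276916$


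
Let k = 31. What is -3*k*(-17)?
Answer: 1581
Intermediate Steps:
-3*k*(-17) = -3*31*(-17) = -93*(-17) = 1581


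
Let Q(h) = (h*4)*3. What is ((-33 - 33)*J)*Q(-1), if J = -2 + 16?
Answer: 11088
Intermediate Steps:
J = 14
Q(h) = 12*h (Q(h) = (4*h)*3 = 12*h)
((-33 - 33)*J)*Q(-1) = ((-33 - 33)*14)*(12*(-1)) = -66*14*(-12) = -924*(-12) = 11088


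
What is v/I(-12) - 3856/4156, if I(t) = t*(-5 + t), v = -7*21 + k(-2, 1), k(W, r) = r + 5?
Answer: -114385/70652 ≈ -1.6190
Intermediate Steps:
k(W, r) = 5 + r
v = -141 (v = -7*21 + (5 + 1) = -147 + 6 = -141)
v/I(-12) - 3856/4156 = -141*(-1/(12*(-5 - 12))) - 3856/4156 = -141/((-12*(-17))) - 3856*1/4156 = -141/204 - 964/1039 = -141*1/204 - 964/1039 = -47/68 - 964/1039 = -114385/70652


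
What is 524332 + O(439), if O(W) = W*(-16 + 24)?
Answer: 527844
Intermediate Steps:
O(W) = 8*W (O(W) = W*8 = 8*W)
524332 + O(439) = 524332 + 8*439 = 524332 + 3512 = 527844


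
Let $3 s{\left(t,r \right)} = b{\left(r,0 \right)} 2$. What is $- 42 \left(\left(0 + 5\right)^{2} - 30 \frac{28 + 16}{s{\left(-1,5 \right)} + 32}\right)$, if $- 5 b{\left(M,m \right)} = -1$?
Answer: $\frac{162750}{241} \approx 675.31$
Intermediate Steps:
$b{\left(M,m \right)} = \frac{1}{5}$ ($b{\left(M,m \right)} = \left(- \frac{1}{5}\right) \left(-1\right) = \frac{1}{5}$)
$s{\left(t,r \right)} = \frac{2}{15}$ ($s{\left(t,r \right)} = \frac{\frac{1}{5} \cdot 2}{3} = \frac{1}{3} \cdot \frac{2}{5} = \frac{2}{15}$)
$- 42 \left(\left(0 + 5\right)^{2} - 30 \frac{28 + 16}{s{\left(-1,5 \right)} + 32}\right) = - 42 \left(\left(0 + 5\right)^{2} - 30 \frac{28 + 16}{\frac{2}{15} + 32}\right) = - 42 \left(5^{2} - 30 \frac{44}{\frac{482}{15}}\right) = - 42 \left(25 - 30 \cdot 44 \cdot \frac{15}{482}\right) = - 42 \left(25 - \frac{9900}{241}\right) = \left(-42\right) \left(- \frac{3875}{241}\right) = \frac{162750}{241}$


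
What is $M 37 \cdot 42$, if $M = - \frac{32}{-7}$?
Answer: $7104$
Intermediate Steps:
$M = \frac{32}{7}$ ($M = \left(-32\right) \left(- \frac{1}{7}\right) = \frac{32}{7} \approx 4.5714$)
$M 37 \cdot 42 = \frac{32}{7} \cdot 37 \cdot 42 = \frac{1184}{7} \cdot 42 = 7104$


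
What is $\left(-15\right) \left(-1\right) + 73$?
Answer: $88$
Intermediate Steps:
$\left(-15\right) \left(-1\right) + 73 = 15 + 73 = 88$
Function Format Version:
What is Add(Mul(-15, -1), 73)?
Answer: 88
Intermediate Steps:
Add(Mul(-15, -1), 73) = Add(15, 73) = 88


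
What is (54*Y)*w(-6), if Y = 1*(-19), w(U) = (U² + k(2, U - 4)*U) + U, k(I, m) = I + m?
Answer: -80028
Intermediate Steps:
w(U) = U + U² + U*(-2 + U) (w(U) = (U² + (2 + (U - 4))*U) + U = (U² + (2 + (-4 + U))*U) + U = (U² + (-2 + U)*U) + U = (U² + U*(-2 + U)) + U = U + U² + U*(-2 + U))
Y = -19
(54*Y)*w(-6) = (54*(-19))*(-6*(-1 + 2*(-6))) = -(-6156)*(-1 - 12) = -(-6156)*(-13) = -1026*78 = -80028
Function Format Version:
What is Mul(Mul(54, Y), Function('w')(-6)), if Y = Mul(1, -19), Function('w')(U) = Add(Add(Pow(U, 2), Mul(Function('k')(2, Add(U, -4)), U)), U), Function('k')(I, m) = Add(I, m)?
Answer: -80028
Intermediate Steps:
Function('w')(U) = Add(U, Pow(U, 2), Mul(U, Add(-2, U))) (Function('w')(U) = Add(Add(Pow(U, 2), Mul(Add(2, Add(U, -4)), U)), U) = Add(Add(Pow(U, 2), Mul(Add(2, Add(-4, U)), U)), U) = Add(Add(Pow(U, 2), Mul(Add(-2, U), U)), U) = Add(Add(Pow(U, 2), Mul(U, Add(-2, U))), U) = Add(U, Pow(U, 2), Mul(U, Add(-2, U))))
Y = -19
Mul(Mul(54, Y), Function('w')(-6)) = Mul(Mul(54, -19), Mul(-6, Add(-1, Mul(2, -6)))) = Mul(-1026, Mul(-6, Add(-1, -12))) = Mul(-1026, Mul(-6, -13)) = Mul(-1026, 78) = -80028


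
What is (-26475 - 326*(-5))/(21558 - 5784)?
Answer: -24845/15774 ≈ -1.5751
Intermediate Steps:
(-26475 - 326*(-5))/(21558 - 5784) = (-26475 + 1630)/15774 = -24845*1/15774 = -24845/15774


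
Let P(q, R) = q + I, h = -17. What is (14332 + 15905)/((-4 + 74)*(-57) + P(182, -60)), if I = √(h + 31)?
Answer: -8224464/1035775 - 30237*√14/14500850 ≈ -7.9482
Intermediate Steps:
I = √14 (I = √(-17 + 31) = √14 ≈ 3.7417)
P(q, R) = q + √14
(14332 + 15905)/((-4 + 74)*(-57) + P(182, -60)) = (14332 + 15905)/((-4 + 74)*(-57) + (182 + √14)) = 30237/(70*(-57) + (182 + √14)) = 30237/(-3990 + (182 + √14)) = 30237/(-3808 + √14)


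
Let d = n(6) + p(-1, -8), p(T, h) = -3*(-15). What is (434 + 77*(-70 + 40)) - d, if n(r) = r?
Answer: -1927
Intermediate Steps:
p(T, h) = 45
d = 51 (d = 6 + 45 = 51)
(434 + 77*(-70 + 40)) - d = (434 + 77*(-70 + 40)) - 1*51 = (434 + 77*(-30)) - 51 = (434 - 2310) - 51 = -1876 - 51 = -1927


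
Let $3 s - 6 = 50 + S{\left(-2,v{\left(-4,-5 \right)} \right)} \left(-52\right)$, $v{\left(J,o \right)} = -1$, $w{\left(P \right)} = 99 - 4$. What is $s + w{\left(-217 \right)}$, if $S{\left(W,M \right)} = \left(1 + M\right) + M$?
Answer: $131$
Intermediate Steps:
$w{\left(P \right)} = 95$ ($w{\left(P \right)} = 99 - 4 = 95$)
$S{\left(W,M \right)} = 1 + 2 M$
$s = 36$ ($s = 2 + \frac{50 + \left(1 + 2 \left(-1\right)\right) \left(-52\right)}{3} = 2 + \frac{50 + \left(1 - 2\right) \left(-52\right)}{3} = 2 + \frac{50 - -52}{3} = 2 + \frac{50 + 52}{3} = 2 + \frac{1}{3} \cdot 102 = 2 + 34 = 36$)
$s + w{\left(-217 \right)} = 36 + 95 = 131$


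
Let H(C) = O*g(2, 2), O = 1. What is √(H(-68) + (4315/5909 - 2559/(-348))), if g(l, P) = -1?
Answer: 3*√92448745417/342722 ≈ 2.6615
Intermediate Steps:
H(C) = -1 (H(C) = 1*(-1) = -1)
√(H(-68) + (4315/5909 - 2559/(-348))) = √(-1 + (4315/5909 - 2559/(-348))) = √(-1 + (4315*(1/5909) - 2559*(-1/348))) = √(-1 + (4315/5909 + 853/116)) = √(-1 + 5540917/685444) = √(4855473/685444) = 3*√92448745417/342722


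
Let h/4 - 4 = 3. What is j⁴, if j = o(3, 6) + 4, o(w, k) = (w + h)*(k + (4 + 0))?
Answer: 9721171216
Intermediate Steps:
h = 28 (h = 16 + 4*3 = 16 + 12 = 28)
o(w, k) = (4 + k)*(28 + w) (o(w, k) = (w + 28)*(k + (4 + 0)) = (28 + w)*(k + 4) = (28 + w)*(4 + k) = (4 + k)*(28 + w))
j = 314 (j = (112 + 4*3 + 28*6 + 6*3) + 4 = (112 + 12 + 168 + 18) + 4 = 310 + 4 = 314)
j⁴ = 314⁴ = 9721171216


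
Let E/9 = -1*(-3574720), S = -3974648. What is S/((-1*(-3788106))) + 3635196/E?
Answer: -83409192623/89088278160 ≈ -0.93625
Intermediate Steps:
E = 32172480 (E = 9*(-1*(-3574720)) = 9*3574720 = 32172480)
S/((-1*(-3788106))) + 3635196/E = -3974648/((-1*(-3788106))) + 3635196/32172480 = -3974648/3788106 + 3635196*(1/32172480) = -3974648*1/3788106 + 302933/2681040 = -104596/99687 + 302933/2681040 = -83409192623/89088278160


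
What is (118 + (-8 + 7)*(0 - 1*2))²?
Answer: 14400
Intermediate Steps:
(118 + (-8 + 7)*(0 - 1*2))² = (118 - (0 - 2))² = (118 - 1*(-2))² = (118 + 2)² = 120² = 14400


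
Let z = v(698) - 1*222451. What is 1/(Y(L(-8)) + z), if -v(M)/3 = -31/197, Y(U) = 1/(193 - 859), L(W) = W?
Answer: -131202/29185954361 ≈ -4.4954e-6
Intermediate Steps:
Y(U) = -1/666 (Y(U) = 1/(-666) = -1/666)
v(M) = 93/197 (v(M) = -(-93)/197 = -3*(-31/197) = 93/197)
z = -43822754/197 (z = 93/197 - 1*222451 = 93/197 - 222451 = -43822754/197 ≈ -2.2245e+5)
1/(Y(L(-8)) + z) = 1/(-1/666 - 43822754/197) = 1/(-29185954361/131202) = -131202/29185954361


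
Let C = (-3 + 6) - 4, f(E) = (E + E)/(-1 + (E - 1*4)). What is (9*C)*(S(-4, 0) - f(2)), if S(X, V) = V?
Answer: -12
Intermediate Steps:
f(E) = 2*E/(-5 + E) (f(E) = (2*E)/(-1 + (E - 4)) = (2*E)/(-1 + (-4 + E)) = (2*E)/(-5 + E) = 2*E/(-5 + E))
C = -1 (C = 3 - 4 = -1)
(9*C)*(S(-4, 0) - f(2)) = (9*(-1))*(0 - 2*2/(-5 + 2)) = -9*(0 - 2*2/(-3)) = -9*(0 - 2*2*(-1)/3) = -9*(0 - 1*(-4/3)) = -9*(0 + 4/3) = -9*4/3 = -12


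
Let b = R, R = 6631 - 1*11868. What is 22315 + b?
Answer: 17078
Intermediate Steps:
R = -5237 (R = 6631 - 11868 = -5237)
b = -5237
22315 + b = 22315 - 5237 = 17078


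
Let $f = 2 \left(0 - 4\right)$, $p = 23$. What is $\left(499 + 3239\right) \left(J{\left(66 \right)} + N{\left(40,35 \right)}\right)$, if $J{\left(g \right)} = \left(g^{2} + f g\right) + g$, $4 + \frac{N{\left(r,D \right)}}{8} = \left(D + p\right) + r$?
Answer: $17366748$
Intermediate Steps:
$f = -8$ ($f = 2 \left(-4\right) = -8$)
$N{\left(r,D \right)} = 152 + 8 D + 8 r$ ($N{\left(r,D \right)} = -32 + 8 \left(\left(D + 23\right) + r\right) = -32 + 8 \left(\left(23 + D\right) + r\right) = -32 + 8 \left(23 + D + r\right) = -32 + \left(184 + 8 D + 8 r\right) = 152 + 8 D + 8 r$)
$J{\left(g \right)} = g^{2} - 7 g$ ($J{\left(g \right)} = \left(g^{2} - 8 g\right) + g = g^{2} - 7 g$)
$\left(499 + 3239\right) \left(J{\left(66 \right)} + N{\left(40,35 \right)}\right) = \left(499 + 3239\right) \left(66 \left(-7 + 66\right) + \left(152 + 8 \cdot 35 + 8 \cdot 40\right)\right) = 3738 \left(66 \cdot 59 + \left(152 + 280 + 320\right)\right) = 3738 \left(3894 + 752\right) = 3738 \cdot 4646 = 17366748$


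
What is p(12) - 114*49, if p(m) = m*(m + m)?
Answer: -5298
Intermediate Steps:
p(m) = 2*m² (p(m) = m*(2*m) = 2*m²)
p(12) - 114*49 = 2*12² - 114*49 = 2*144 - 5586 = 288 - 5586 = -5298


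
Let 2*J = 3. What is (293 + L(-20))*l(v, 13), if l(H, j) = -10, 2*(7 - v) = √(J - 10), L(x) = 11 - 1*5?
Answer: -2990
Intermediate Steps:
L(x) = 6 (L(x) = 11 - 5 = 6)
J = 3/2 (J = (½)*3 = 3/2 ≈ 1.5000)
v = 7 - I*√34/4 (v = 7 - √(3/2 - 10)/2 = 7 - I*√34/4 ≈ 7.0 - 1.4577*I)
(293 + L(-20))*l(v, 13) = (293 + 6)*(-10) = 299*(-10) = -2990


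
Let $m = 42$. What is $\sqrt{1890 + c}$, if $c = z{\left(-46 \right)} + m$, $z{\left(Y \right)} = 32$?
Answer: $2 \sqrt{491} \approx 44.317$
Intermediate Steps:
$c = 74$ ($c = 32 + 42 = 74$)
$\sqrt{1890 + c} = \sqrt{1890 + 74} = \sqrt{1964} = 2 \sqrt{491}$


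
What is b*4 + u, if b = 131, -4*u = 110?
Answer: 993/2 ≈ 496.50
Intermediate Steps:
u = -55/2 (u = -1/4*110 = -55/2 ≈ -27.500)
b*4 + u = 131*4 - 55/2 = 524 - 55/2 = 993/2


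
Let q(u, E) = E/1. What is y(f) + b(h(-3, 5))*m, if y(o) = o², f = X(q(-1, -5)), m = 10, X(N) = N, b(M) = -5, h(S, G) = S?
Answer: -25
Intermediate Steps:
q(u, E) = E (q(u, E) = E*1 = E)
f = -5
y(f) + b(h(-3, 5))*m = (-5)² - 5*10 = 25 - 50 = -25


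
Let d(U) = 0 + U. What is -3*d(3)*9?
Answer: -81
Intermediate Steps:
d(U) = U
-3*d(3)*9 = -3*3*9 = -9*9 = -81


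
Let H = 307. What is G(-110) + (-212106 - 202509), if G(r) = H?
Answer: -414308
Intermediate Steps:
G(r) = 307
G(-110) + (-212106 - 202509) = 307 + (-212106 - 202509) = 307 - 414615 = -414308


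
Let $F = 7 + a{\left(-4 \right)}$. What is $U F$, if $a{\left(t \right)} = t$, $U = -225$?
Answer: $-675$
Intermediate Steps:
$F = 3$ ($F = 7 - 4 = 3$)
$U F = \left(-225\right) 3 = -675$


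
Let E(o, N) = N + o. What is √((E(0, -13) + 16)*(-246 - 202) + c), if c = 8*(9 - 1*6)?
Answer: 2*I*√330 ≈ 36.332*I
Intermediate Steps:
c = 24 (c = 8*(9 - 6) = 8*3 = 24)
√((E(0, -13) + 16)*(-246 - 202) + c) = √(((-13 + 0) + 16)*(-246 - 202) + 24) = √((-13 + 16)*(-448) + 24) = √(3*(-448) + 24) = √(-1344 + 24) = √(-1320) = 2*I*√330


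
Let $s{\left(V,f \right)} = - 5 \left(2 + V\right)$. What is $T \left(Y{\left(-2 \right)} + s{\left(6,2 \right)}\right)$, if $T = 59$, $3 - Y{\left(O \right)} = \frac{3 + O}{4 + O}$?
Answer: $- \frac{4425}{2} \approx -2212.5$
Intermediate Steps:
$Y{\left(O \right)} = 3 - \frac{3 + O}{4 + O}$
$s{\left(V,f \right)} = -10 - 5 V$
$T \left(Y{\left(-2 \right)} + s{\left(6,2 \right)}\right) = 59 \left(\frac{9 + 2 \left(-2\right)}{4 - 2} - 40\right) = 59 \left(\frac{9 - 4}{2} - 40\right) = 59 \left(\frac{1}{2} \cdot 5 - 40\right) = 59 \left(\frac{5}{2} - 40\right) = 59 \left(- \frac{75}{2}\right) = - \frac{4425}{2}$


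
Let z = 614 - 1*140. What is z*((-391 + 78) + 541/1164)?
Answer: -28739489/194 ≈ -1.4814e+5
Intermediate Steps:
z = 474 (z = 614 - 140 = 474)
z*((-391 + 78) + 541/1164) = 474*((-391 + 78) + 541/1164) = 474*(-313 + 541*(1/1164)) = 474*(-313 + 541/1164) = 474*(-363791/1164) = -28739489/194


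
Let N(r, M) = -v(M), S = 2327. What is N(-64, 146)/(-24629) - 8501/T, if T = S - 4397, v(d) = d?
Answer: 209673349/50982030 ≈ 4.1127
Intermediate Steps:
N(r, M) = -M
T = -2070 (T = 2327 - 4397 = -2070)
N(-64, 146)/(-24629) - 8501/T = -1*146/(-24629) - 8501/(-2070) = -146*(-1/24629) - 8501*(-1/2070) = 146/24629 + 8501/2070 = 209673349/50982030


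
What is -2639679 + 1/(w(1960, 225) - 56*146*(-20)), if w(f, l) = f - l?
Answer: -436220153144/165255 ≈ -2.6397e+6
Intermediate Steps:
-2639679 + 1/(w(1960, 225) - 56*146*(-20)) = -2639679 + 1/((1960 - 1*225) - 56*146*(-20)) = -2639679 + 1/((1960 - 225) - 8176*(-20)) = -2639679 + 1/(1735 + 163520) = -2639679 + 1/165255 = -436220153144/165255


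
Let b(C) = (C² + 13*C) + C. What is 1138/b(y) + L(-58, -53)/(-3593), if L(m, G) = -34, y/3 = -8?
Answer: 2048497/431160 ≈ 4.7511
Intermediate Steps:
y = -24 (y = 3*(-8) = -24)
b(C) = C² + 14*C
1138/b(y) + L(-58, -53)/(-3593) = 1138/((-24*(14 - 24))) - 34/(-3593) = 1138/((-24*(-10))) - 34*(-1/3593) = 1138/240 + 34/3593 = 1138*(1/240) + 34/3593 = 569/120 + 34/3593 = 2048497/431160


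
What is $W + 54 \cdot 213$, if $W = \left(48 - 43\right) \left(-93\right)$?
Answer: $11037$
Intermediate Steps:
$W = -465$ ($W = 5 \left(-93\right) = -465$)
$W + 54 \cdot 213 = -465 + 54 \cdot 213 = -465 + 11502 = 11037$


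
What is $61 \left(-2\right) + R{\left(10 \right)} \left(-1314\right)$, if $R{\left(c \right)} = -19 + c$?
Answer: $11704$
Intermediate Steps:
$61 \left(-2\right) + R{\left(10 \right)} \left(-1314\right) = 61 \left(-2\right) + \left(-19 + 10\right) \left(-1314\right) = -122 - -11826 = -122 + 11826 = 11704$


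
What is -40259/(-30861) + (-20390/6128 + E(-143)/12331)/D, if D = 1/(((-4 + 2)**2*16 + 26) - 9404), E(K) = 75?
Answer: 142010925640159/4590535356 ≈ 30936.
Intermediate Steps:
D = -1/9314 (D = 1/(((-2)**2*16 + 26) - 9404) = 1/((4*16 + 26) - 9404) = 1/((64 + 26) - 9404) = 1/(90 - 9404) = 1/(-9314) = -1/9314 ≈ -0.00010737)
-40259/(-30861) + (-20390/6128 + E(-143)/12331)/D = -40259/(-30861) + (-20390/6128 + 75/12331)/(-1/9314) = -40259*(-1/30861) + (-20390*1/6128 + 75*(1/12331))*(-9314) = 317/243 + (-10195/3064 + 75/12331)*(-9314) = 317/243 - 125484745/37782184*(-9314) = 317/243 + 584382457465/18891092 = 142010925640159/4590535356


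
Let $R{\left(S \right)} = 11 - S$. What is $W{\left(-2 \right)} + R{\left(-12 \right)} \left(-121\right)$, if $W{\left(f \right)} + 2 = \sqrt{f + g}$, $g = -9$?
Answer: $-2785 + i \sqrt{11} \approx -2785.0 + 3.3166 i$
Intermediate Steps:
$W{\left(f \right)} = -2 + \sqrt{-9 + f}$ ($W{\left(f \right)} = -2 + \sqrt{f - 9} = -2 + \sqrt{-9 + f}$)
$W{\left(-2 \right)} + R{\left(-12 \right)} \left(-121\right) = \left(-2 + \sqrt{-9 - 2}\right) + \left(11 - -12\right) \left(-121\right) = \left(-2 + \sqrt{-11}\right) + \left(11 + 12\right) \left(-121\right) = \left(-2 + i \sqrt{11}\right) + 23 \left(-121\right) = \left(-2 + i \sqrt{11}\right) - 2783 = -2785 + i \sqrt{11}$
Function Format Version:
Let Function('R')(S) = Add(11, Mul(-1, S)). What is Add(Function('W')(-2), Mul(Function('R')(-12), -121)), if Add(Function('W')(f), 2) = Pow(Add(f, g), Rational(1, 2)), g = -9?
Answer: Add(-2785, Mul(I, Pow(11, Rational(1, 2)))) ≈ Add(-2785.0, Mul(3.3166, I))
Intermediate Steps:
Function('W')(f) = Add(-2, Pow(Add(-9, f), Rational(1, 2))) (Function('W')(f) = Add(-2, Pow(Add(f, -9), Rational(1, 2))) = Add(-2, Pow(Add(-9, f), Rational(1, 2))))
Add(Function('W')(-2), Mul(Function('R')(-12), -121)) = Add(Add(-2, Pow(Add(-9, -2), Rational(1, 2))), Mul(Add(11, Mul(-1, -12)), -121)) = Add(Add(-2, Pow(-11, Rational(1, 2))), Mul(Add(11, 12), -121)) = Add(Add(-2, Mul(I, Pow(11, Rational(1, 2)))), Mul(23, -121)) = Add(Add(-2, Mul(I, Pow(11, Rational(1, 2)))), -2783) = Add(-2785, Mul(I, Pow(11, Rational(1, 2))))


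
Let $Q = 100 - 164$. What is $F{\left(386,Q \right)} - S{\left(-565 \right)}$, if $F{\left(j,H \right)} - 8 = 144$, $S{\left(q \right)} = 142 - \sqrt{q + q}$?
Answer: $10 + i \sqrt{1130} \approx 10.0 + 33.615 i$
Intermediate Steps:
$Q = -64$
$S{\left(q \right)} = 142 - \sqrt{2} \sqrt{q}$ ($S{\left(q \right)} = 142 - \sqrt{2 q} = 142 - \sqrt{2} \sqrt{q}$)
$F{\left(j,H \right)} = 152$ ($F{\left(j,H \right)} = 8 + 144 = 152$)
$F{\left(386,Q \right)} - S{\left(-565 \right)} = 152 - \left(142 - \sqrt{2} \sqrt{-565}\right) = 152 - \left(142 - \sqrt{2} i \sqrt{565}\right) = 152 - \left(142 - i \sqrt{1130}\right) = 10 + i \sqrt{1130}$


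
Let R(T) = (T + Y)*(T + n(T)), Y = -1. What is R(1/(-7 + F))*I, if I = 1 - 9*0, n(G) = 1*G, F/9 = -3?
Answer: 35/578 ≈ 0.060554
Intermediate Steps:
F = -27 (F = 9*(-3) = -27)
n(G) = G
I = 1 (I = 1 + 0 = 1)
R(T) = 2*T*(-1 + T) (R(T) = (T - 1)*(T + T) = (-1 + T)*(2*T) = 2*T*(-1 + T))
R(1/(-7 + F))*I = (2*(-1 + 1/(-7 - 27))/(-7 - 27))*1 = (2*(-1 + 1/(-34))/(-34))*1 = (2*(-1/34)*(-1 - 1/34))*1 = (2*(-1/34)*(-35/34))*1 = (35/578)*1 = 35/578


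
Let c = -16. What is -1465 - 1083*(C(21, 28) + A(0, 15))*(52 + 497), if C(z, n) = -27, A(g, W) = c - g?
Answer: 25564916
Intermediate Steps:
A(g, W) = -16 - g
-1465 - 1083*(C(21, 28) + A(0, 15))*(52 + 497) = -1465 - 1083*(-27 + (-16 - 1*0))*(52 + 497) = -1465 - 1083*(-27 + (-16 + 0))*549 = -1465 - 1083*(-27 - 16)*549 = -1465 - (-46569)*549 = -1465 - 1083*(-23607) = -1465 + 25566381 = 25564916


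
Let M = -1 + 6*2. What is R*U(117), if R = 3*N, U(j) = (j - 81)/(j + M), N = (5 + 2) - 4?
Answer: 81/32 ≈ 2.5313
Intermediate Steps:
M = 11 (M = -1 + 12 = 11)
N = 3 (N = 7 - 4 = 3)
U(j) = (-81 + j)/(11 + j) (U(j) = (j - 81)/(j + 11) = (-81 + j)/(11 + j))
R = 9 (R = 3*3 = 9)
R*U(117) = 9*((-81 + 117)/(11 + 117)) = 9*(36/128) = 9*((1/128)*36) = 9*(9/32) = 81/32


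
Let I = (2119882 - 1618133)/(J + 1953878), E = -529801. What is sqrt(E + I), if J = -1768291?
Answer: 13*I*sqrt(107973941651474)/185587 ≈ 727.87*I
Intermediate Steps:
I = 501749/185587 (I = (2119882 - 1618133)/(-1768291 + 1953878) = 501749/185587 ≈ 2.7036)
sqrt(E + I) = sqrt(-529801 + 501749/185587) = sqrt(-98323676438/185587) = 13*I*sqrt(107973941651474)/185587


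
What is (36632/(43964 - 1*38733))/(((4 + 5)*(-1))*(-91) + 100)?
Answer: 36632/4807289 ≈ 0.0076201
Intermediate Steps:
(36632/(43964 - 1*38733))/(((4 + 5)*(-1))*(-91) + 100) = (36632/(43964 - 38733))/((9*(-1))*(-91) + 100) = (36632/5231)/(-9*(-91) + 100) = (36632*(1/5231))/(819 + 100) = (36632/5231)/919 = (36632/5231)*(1/919) = 36632/4807289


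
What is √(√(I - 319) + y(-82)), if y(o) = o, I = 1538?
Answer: √(-82 + √1219) ≈ 6.8619*I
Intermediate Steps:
√(√(I - 319) + y(-82)) = √(√(1538 - 319) - 82) = √(√1219 - 82) = √(-82 + √1219)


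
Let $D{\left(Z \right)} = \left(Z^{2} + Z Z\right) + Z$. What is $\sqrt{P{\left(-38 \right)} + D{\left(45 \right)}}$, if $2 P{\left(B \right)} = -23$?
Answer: $\frac{\sqrt{16334}}{2} \approx 63.902$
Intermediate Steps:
$D{\left(Z \right)} = Z + 2 Z^{2}$ ($D{\left(Z \right)} = \left(Z^{2} + Z^{2}\right) + Z = 2 Z^{2} + Z = Z + 2 Z^{2}$)
$P{\left(B \right)} = - \frac{23}{2}$ ($P{\left(B \right)} = \frac{1}{2} \left(-23\right) = - \frac{23}{2}$)
$\sqrt{P{\left(-38 \right)} + D{\left(45 \right)}} = \sqrt{- \frac{23}{2} + 45 \left(1 + 2 \cdot 45\right)} = \sqrt{- \frac{23}{2} + 45 \left(1 + 90\right)} = \sqrt{- \frac{23}{2} + 45 \cdot 91} = \sqrt{- \frac{23}{2} + 4095} = \sqrt{\frac{8167}{2}} = \frac{\sqrt{16334}}{2}$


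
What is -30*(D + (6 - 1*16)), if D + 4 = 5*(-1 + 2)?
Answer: 270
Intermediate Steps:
D = 1 (D = -4 + 5*(-1 + 2) = -4 + 5*1 = -4 + 5 = 1)
-30*(D + (6 - 1*16)) = -30*(1 + (6 - 1*16)) = -30*(1 + (6 - 16)) = -30*(1 - 10) = -30*(-9) = 270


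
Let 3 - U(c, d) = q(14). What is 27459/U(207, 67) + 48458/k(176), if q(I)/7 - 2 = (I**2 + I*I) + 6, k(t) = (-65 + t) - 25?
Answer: 66587776/120271 ≈ 553.65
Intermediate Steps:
k(t) = -90 + t
q(I) = 56 + 14*I**2 (q(I) = 14 + 7*((I**2 + I*I) + 6) = 14 + 7*((I**2 + I**2) + 6) = 14 + 7*(2*I**2 + 6) = 14 + 7*(6 + 2*I**2) = 14 + (42 + 14*I**2) = 56 + 14*I**2)
U(c, d) = -2797 (U(c, d) = 3 - (56 + 14*14**2) = 3 - (56 + 14*196) = 3 - (56 + 2744) = 3 - 1*2800 = 3 - 2800 = -2797)
27459/U(207, 67) + 48458/k(176) = 27459/(-2797) + 48458/(-90 + 176) = 27459*(-1/2797) + 48458/86 = -27459/2797 + 48458*(1/86) = -27459/2797 + 24229/43 = 66587776/120271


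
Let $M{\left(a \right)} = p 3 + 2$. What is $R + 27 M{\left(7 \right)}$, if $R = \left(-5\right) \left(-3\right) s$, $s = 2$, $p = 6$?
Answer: $570$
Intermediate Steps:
$M{\left(a \right)} = 20$ ($M{\left(a \right)} = 6 \cdot 3 + 2 = 18 + 2 = 20$)
$R = 30$ ($R = \left(-5\right) \left(-3\right) 2 = 15 \cdot 2 = 30$)
$R + 27 M{\left(7 \right)} = 30 + 27 \cdot 20 = 30 + 540 = 570$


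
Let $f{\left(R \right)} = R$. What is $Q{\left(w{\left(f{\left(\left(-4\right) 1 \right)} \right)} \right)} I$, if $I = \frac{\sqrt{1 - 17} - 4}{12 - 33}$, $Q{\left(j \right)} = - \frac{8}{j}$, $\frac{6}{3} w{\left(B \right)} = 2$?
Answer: $- \frac{32}{21} + \frac{32 i}{21} \approx -1.5238 + 1.5238 i$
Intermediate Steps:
$w{\left(B \right)} = 1$ ($w{\left(B \right)} = \frac{1}{2} \cdot 2 = 1$)
$I = \frac{4}{21} - \frac{4 i}{21}$ ($I = \frac{\sqrt{-16} - 4}{-21} = \left(4 i - 4\right) \left(- \frac{1}{21}\right) = \left(-4 + 4 i\right) \left(- \frac{1}{21}\right) = \frac{4}{21} - \frac{4 i}{21} \approx 0.19048 - 0.19048 i$)
$Q{\left(w{\left(f{\left(\left(-4\right) 1 \right)} \right)} \right)} I = - \frac{8}{1} \left(\frac{4}{21} - \frac{4 i}{21}\right) = \left(-8\right) 1 \left(\frac{4}{21} - \frac{4 i}{21}\right) = - 8 \left(\frac{4}{21} - \frac{4 i}{21}\right) = - \frac{32}{21} + \frac{32 i}{21}$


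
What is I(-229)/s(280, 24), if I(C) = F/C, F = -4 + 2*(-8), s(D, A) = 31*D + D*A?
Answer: 1/176330 ≈ 5.6712e-6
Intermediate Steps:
s(D, A) = 31*D + A*D
F = -20 (F = -4 - 16 = -20)
I(C) = -20/C
I(-229)/s(280, 24) = (-20/(-229))/((280*(31 + 24))) = (-20*(-1/229))/((280*55)) = (20/229)/15400 = (20/229)*(1/15400) = 1/176330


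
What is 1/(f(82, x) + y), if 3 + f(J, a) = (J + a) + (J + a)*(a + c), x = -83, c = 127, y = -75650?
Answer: -1/75698 ≈ -1.3210e-5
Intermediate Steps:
f(J, a) = -3 + J + a + (127 + a)*(J + a) (f(J, a) = -3 + ((J + a) + (J + a)*(a + 127)) = -3 + ((J + a) + (J + a)*(127 + a)) = -3 + ((J + a) + (127 + a)*(J + a)) = -3 + (J + a + (127 + a)*(J + a)) = -3 + J + a + (127 + a)*(J + a))
1/(f(82, x) + y) = 1/((-3 + (-83)² + 128*82 + 128*(-83) + 82*(-83)) - 75650) = 1/((-3 + 6889 + 10496 - 10624 - 6806) - 75650) = 1/(-48 - 75650) = 1/(-75698) = -1/75698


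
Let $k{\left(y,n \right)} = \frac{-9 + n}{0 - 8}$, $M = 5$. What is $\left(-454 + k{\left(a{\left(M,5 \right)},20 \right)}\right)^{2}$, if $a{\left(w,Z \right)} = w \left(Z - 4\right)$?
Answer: $\frac{13271449}{64} \approx 2.0737 \cdot 10^{5}$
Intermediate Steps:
$a{\left(w,Z \right)} = w \left(-4 + Z\right)$
$k{\left(y,n \right)} = \frac{9}{8} - \frac{n}{8}$ ($k{\left(y,n \right)} = \frac{-9 + n}{-8} = \left(-9 + n\right) \left(- \frac{1}{8}\right) = \frac{9}{8} - \frac{n}{8}$)
$\left(-454 + k{\left(a{\left(M,5 \right)},20 \right)}\right)^{2} = \left(-454 + \left(\frac{9}{8} - \frac{5}{2}\right)\right)^{2} = \left(-454 - \frac{11}{8}\right)^{2} = \left(- \frac{3643}{8}\right)^{2} = \frac{13271449}{64}$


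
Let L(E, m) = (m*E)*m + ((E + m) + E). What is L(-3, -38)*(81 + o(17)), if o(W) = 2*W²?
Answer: -2883784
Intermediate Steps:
L(E, m) = m + 2*E + E*m² (L(E, m) = (E*m)*m + (m + 2*E) = E*m² + (m + 2*E) = m + 2*E + E*m²)
L(-3, -38)*(81 + o(17)) = (-38 + 2*(-3) - 3*(-38)²)*(81 + 2*17²) = (-38 - 6 - 3*1444)*(81 + 2*289) = (-38 - 6 - 4332)*(81 + 578) = -4376*659 = -2883784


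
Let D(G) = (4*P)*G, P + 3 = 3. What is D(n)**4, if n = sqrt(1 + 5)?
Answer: 0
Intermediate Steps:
P = 0 (P = -3 + 3 = 0)
n = sqrt(6) ≈ 2.4495
D(G) = 0 (D(G) = (4*0)*G = 0*G = 0)
D(n)**4 = 0**4 = 0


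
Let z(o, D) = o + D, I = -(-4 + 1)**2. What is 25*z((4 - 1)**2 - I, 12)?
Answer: 750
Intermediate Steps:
I = -9 (I = -1*(-3)**2 = -1*9 = -9)
z(o, D) = D + o
25*z((4 - 1)**2 - I, 12) = 25*(12 + ((4 - 1)**2 - 1*(-9))) = 25*(12 + (3**2 + 9)) = 25*(12 + (9 + 9)) = 25*(12 + 18) = 25*30 = 750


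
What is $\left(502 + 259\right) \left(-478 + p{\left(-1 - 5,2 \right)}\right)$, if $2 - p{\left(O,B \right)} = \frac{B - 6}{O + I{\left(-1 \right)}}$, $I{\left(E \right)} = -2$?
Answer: $- \frac{725233}{2} \approx -3.6262 \cdot 10^{5}$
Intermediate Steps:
$p{\left(O,B \right)} = 2 - \frac{-6 + B}{-2 + O}$ ($p{\left(O,B \right)} = 2 - \frac{B - 6}{O - 2} = 2 - \frac{-6 + B}{-2 + O}$)
$\left(502 + 259\right) \left(-478 + p{\left(-1 - 5,2 \right)}\right) = \left(502 + 259\right) \left(-478 + \frac{2 - 2 + 2 \left(-1 - 5\right)}{-2 - 6}\right) = 761 \left(-478 + \frac{2 - 2 + 2 \left(-1 - 5\right)}{-2 - 6}\right) = 761 \left(-478 + \frac{2 - 2 + 2 \left(-6\right)}{-2 - 6}\right) = 761 \left(-478 + \frac{2 - 2 - 12}{-8}\right) = 761 \left(-478 - - \frac{3}{2}\right) = 761 \left(-478 + \frac{3}{2}\right) = 761 \left(- \frac{953}{2}\right) = - \frac{725233}{2}$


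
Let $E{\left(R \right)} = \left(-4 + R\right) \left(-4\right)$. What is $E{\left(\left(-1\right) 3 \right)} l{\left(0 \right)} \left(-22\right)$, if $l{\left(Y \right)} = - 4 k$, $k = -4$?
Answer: $-9856$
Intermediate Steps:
$E{\left(R \right)} = 16 - 4 R$
$l{\left(Y \right)} = 16$ ($l{\left(Y \right)} = \left(-4\right) \left(-4\right) = 16$)
$E{\left(\left(-1\right) 3 \right)} l{\left(0 \right)} \left(-22\right) = \left(16 - 4 \left(\left(-1\right) 3\right)\right) 16 \left(-22\right) = \left(16 - -12\right) 16 \left(-22\right) = \left(16 + 12\right) 16 \left(-22\right) = 28 \cdot 16 \left(-22\right) = 448 \left(-22\right) = -9856$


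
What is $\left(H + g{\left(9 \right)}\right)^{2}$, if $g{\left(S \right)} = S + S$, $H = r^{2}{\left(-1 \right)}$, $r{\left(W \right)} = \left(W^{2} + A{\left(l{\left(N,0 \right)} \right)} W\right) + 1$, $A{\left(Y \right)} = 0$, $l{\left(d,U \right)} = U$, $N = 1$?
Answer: $484$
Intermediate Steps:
$r{\left(W \right)} = 1 + W^{2}$ ($r{\left(W \right)} = \left(W^{2} + 0 W\right) + 1 = \left(W^{2} + 0\right) + 1 = W^{2} + 1 = 1 + W^{2}$)
$H = 4$ ($H = \left(1 + \left(-1\right)^{2}\right)^{2} = \left(1 + 1\right)^{2} = 2^{2} = 4$)
$g{\left(S \right)} = 2 S$
$\left(H + g{\left(9 \right)}\right)^{2} = \left(4 + 2 \cdot 9\right)^{2} = \left(4 + 18\right)^{2} = 22^{2} = 484$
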